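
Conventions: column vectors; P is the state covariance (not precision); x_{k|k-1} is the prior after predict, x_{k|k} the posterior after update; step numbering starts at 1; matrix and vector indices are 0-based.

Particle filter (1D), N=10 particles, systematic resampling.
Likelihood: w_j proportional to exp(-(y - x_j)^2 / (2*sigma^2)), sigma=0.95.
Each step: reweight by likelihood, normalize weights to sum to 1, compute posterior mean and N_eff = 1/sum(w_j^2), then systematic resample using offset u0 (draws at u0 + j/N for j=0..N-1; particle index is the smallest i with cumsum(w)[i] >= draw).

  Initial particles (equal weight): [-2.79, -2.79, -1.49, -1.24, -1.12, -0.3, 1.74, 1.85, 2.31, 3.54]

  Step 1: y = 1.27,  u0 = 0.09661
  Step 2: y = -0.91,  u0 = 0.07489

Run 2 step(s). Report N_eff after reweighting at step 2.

N_eff = 1.2899

step 1: w=[0.0000, 0.0000, 0.0055, 0.0114, 0.0158, 0.0958, 0.3321, 0.3115, 0.2061, 0.0216]  mean=1.6376  Neff=3.8483  idx=[5, 6, 6, 6, 7, 7, 7, 8, 8, 9]
step 2: w=[0.8792, 0.0221, 0.0221, 0.0221, 0.0159, 0.0159, 0.0159, 0.0035, 0.0035, 0.0000]  mean=-0.0443  Neff=1.2899  idx=[0, 0, 0, 0, 0, 0, 0, 0, 0, 5]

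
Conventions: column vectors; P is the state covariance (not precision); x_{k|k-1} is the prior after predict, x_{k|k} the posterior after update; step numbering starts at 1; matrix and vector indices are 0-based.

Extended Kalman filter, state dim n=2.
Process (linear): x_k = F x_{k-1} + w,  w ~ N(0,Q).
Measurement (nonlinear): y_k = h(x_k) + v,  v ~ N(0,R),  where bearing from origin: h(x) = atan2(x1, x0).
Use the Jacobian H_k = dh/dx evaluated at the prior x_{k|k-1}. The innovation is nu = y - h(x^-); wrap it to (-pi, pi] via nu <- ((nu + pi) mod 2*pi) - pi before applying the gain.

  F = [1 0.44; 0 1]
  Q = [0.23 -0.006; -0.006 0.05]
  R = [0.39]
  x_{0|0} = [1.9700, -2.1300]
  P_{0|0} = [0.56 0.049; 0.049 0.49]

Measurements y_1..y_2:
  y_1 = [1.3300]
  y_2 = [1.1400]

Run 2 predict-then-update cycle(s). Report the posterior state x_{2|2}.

step 1: x^-=[1.0328, -2.1300]  P^-=[0.9280 0.2586; 0.2586 0.5400]  H_jac=[0.3801 0.1843]  S=[0.5787]  K=[0.6919; 0.3419]  nu=[2.4493]  x^+=[2.7276, -1.2927]  P^+=[0.6509 0.1217; 0.1217 0.4724]
step 2: x^-=[2.1588, -1.2927]  P^-=[1.0795 0.3236; 0.3236 0.5224]  H_jac=[0.2042 0.3410]  S=[0.5408]  K=[0.6116; 0.4515]  nu=[1.6795]  x^+=[3.1860, -0.5343]  P^+=[0.8772 0.1742; 0.1742 0.4121]

x_post = [3.1860, -0.5343]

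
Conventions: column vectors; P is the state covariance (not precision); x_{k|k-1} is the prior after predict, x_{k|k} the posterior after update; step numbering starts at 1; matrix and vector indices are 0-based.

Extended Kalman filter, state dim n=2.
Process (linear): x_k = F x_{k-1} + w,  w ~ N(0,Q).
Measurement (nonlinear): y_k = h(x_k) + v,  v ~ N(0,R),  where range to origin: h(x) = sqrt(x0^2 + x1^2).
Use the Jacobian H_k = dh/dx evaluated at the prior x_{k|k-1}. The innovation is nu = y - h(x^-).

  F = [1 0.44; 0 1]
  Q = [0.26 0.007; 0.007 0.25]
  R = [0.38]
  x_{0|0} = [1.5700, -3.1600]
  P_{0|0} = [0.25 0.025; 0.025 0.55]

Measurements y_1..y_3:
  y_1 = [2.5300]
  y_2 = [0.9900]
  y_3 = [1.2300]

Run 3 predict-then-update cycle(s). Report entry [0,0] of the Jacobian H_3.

step 1: x^-=[0.1796, -3.1600]  P^-=[0.6385 0.2740; 0.2740 0.8000]  H_jac=[0.0567 -0.9984]  S=[1.1484]  K=[-0.2067; -0.6819]  nu=[-0.6351]  x^+=[0.3108, -2.7269]  P^+=[0.5894 0.1122; 0.1122 0.2659]
step 2: x^-=[-0.8890, -2.7269]  P^-=[0.9996 0.2362; 0.2362 0.5159]  H_jac=[-0.3100 -0.9508]  S=[1.0816]  K=[-0.4941; -0.5212]  nu=[-1.8782]  x^+=[0.0389, -1.7480]  P^+=[0.7356 -0.0423; -0.0423 0.2221]
step 3: x^-=[-0.7302, -1.7480]  P^-=[1.0013 0.0624; 0.0624 0.4721]  H_jac=[-0.3855 -0.9227]  S=[0.9751]  K=[-0.4548; -0.4714]  nu=[-0.6644]  x^+=[-0.4280, -1.4348]  P^+=[0.7996 -0.1467; -0.1467 0.2554]

H_jac[0,0] = -0.3855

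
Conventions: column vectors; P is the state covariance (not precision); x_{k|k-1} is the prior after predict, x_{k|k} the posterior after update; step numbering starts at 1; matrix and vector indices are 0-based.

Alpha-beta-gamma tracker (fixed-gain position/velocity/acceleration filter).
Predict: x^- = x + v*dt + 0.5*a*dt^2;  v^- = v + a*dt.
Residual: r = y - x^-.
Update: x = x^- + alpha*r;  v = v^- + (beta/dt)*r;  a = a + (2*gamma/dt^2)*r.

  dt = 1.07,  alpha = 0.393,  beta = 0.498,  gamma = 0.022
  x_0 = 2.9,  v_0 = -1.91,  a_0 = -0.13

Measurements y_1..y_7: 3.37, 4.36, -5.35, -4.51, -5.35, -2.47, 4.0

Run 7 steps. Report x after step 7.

step 1: x_pred=0.7819  r=2.5881  x^+=1.7990  v^+=-0.8445  a^+=-0.0305
step 2: x_pred=0.8779  r=3.4821  x^+=2.2464  v^+=0.7434  a^+=0.1033
step 3: x_pred=3.1010  r=-8.4510  x^+=-0.2203  v^+=-3.0793  a^+=-0.2215
step 4: x_pred=-3.6419  r=-0.8681  x^+=-3.9831  v^+=-3.7203  a^+=-0.2549
step 5: x_pred=-8.1097  r=2.7597  x^+=-7.0251  v^+=-2.7086  a^+=-0.1488
step 6: x_pred=-10.0085  r=7.5385  x^+=-7.0459  v^+=0.6408  a^+=0.1409
step 7: x_pred=-6.2796  r=10.2796  x^+=-2.2397  v^+=5.5759  a^+=0.5360

x_post = -2.2397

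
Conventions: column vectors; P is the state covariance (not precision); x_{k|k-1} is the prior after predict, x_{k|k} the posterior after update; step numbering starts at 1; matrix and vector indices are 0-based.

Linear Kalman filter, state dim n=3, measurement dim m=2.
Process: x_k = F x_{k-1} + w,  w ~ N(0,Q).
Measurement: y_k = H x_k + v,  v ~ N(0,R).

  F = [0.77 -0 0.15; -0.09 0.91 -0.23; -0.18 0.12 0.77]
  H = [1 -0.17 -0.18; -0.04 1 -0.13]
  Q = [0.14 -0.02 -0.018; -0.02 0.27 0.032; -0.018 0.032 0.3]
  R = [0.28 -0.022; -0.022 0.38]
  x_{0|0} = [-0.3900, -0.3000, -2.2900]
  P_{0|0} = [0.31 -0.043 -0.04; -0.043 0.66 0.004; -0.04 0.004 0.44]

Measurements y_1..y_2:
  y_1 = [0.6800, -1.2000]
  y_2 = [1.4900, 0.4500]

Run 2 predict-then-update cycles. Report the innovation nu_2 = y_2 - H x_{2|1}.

step 1: x^-=[-0.6438, 0.2888, -1.7291]  P^-=[0.3245 -0.0786 -0.0367; -0.0786 0.8460 0.0425; -0.0367 0.0425 0.5941]  S=[0.6907 -0.2463; -0.2463 1.2315]  K=[0.5099 0.0315; -0.0957 0.6660; -0.2455 -0.0761]  nu=[1.0617, -1.7393]  x^+=[-0.1572, -0.9711, -1.8574]  P^+=[0.1516 0.0122 0.0413; 0.0122 0.2622 0.0502; 0.0413 0.0502 0.5545]
step 2: x^-=[-0.3996, -0.4424, -1.5184]  P^-=[0.2519 -0.0421 0.0504; -0.0421 0.4964 -0.0046; 0.0504 -0.0046 0.6348]  S=[0.5627 -0.1495; -0.1495 0.8926]  K=[0.4466 0.0090; -0.0784 0.5455; -0.1450 -0.1242]  nu=[1.5411, 0.6790]  x^+=[0.2947, -0.1928, -1.8262]  P^+=[0.1408 0.0095 0.0794; 0.0095 0.2145 0.0391; 0.0794 0.0391 0.6146]

innov = [1.5411, 0.6790]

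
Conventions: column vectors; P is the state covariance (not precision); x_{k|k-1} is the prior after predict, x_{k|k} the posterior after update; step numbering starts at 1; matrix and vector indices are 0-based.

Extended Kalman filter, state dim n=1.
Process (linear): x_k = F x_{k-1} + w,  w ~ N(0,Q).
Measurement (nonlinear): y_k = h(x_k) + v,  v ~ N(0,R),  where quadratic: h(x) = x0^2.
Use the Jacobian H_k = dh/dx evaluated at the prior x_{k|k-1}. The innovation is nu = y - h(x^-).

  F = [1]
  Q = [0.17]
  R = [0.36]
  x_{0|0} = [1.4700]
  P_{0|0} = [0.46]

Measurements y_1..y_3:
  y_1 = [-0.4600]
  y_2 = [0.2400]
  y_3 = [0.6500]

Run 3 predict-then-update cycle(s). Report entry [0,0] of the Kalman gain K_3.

K[0,0] = 0.4395

step 1: x^-=[1.4700]  P^-=[0.6300]  H_jac=[2.9400]  S=[5.8055]  K=[0.3190]  nu=[-2.6209]  x^+=[0.6338]  P^+=[0.0391]
step 2: x^-=[0.6338]  P^-=[0.2091]  H_jac=[1.2676]  S=[0.6959]  K=[0.3808]  nu=[-0.1617]  x^+=[0.5722]  P^+=[0.1081]
step 3: x^-=[0.5722]  P^-=[0.2781]  H_jac=[1.1445]  S=[0.7243]  K=[0.4395]  nu=[0.3226]  x^+=[0.7140]  P^+=[0.1382]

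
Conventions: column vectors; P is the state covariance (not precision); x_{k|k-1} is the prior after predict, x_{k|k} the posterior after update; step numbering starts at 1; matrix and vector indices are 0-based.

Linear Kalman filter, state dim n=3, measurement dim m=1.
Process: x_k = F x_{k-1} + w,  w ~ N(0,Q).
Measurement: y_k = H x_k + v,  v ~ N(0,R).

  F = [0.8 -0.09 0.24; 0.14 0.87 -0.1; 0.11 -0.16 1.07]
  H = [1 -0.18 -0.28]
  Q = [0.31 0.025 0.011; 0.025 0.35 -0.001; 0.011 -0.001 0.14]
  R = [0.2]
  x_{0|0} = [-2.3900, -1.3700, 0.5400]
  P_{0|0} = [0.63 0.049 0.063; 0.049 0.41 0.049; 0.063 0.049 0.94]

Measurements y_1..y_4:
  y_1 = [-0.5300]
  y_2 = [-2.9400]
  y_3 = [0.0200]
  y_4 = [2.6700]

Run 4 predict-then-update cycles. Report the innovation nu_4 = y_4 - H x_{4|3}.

innov = [2.7834]

step 1: x^-=[-1.6591, -1.5805, 0.5341]  P^-=[0.7857 0.0821 0.3560; 0.0821 0.6837 -0.0902; 0.3560 -0.0902 1.2307]  S=[0.8663]  K=[0.7748; -0.0181; 0.0319]  nu=[0.9942]  x^+=[-0.8888, -1.5985, 0.5658]  P^+=[0.2656 0.0943 0.3346; 0.0943 0.6834 -0.0897; 0.3346 -0.0897 1.2298]
step 2: x^-=[-0.4314, -1.5717, 0.7634]  P^-=[0.6751 0.0011 0.6543; 0.0011 0.9140 -0.2552; 0.6543 -0.2552 1.6748]  S=[0.6435]  K=[0.7641; -0.1429; 0.3595]  nu=[-2.5778]  x^+=[-2.4011, -1.2033, -0.1632]  P^+=[0.2994 0.0714 0.4776; 0.0714 0.9009 -0.2222; 0.4776 -0.2222 1.5917]
step 3: x^-=[-1.8518, -1.3667, -0.2462]  P^-=[0.7833 -0.0720 0.9006; -0.0720 1.0963 -0.4310; 0.9006 -0.4310 2.1750]  S=[0.6675]  K=[0.8151; -0.2227; 0.5530]  nu=[1.5568]  x^+=[-0.5828, -1.7134, 0.6147]  P^+=[0.3398 0.0492 0.5997; 0.0492 1.0632 -0.3488; 0.5997 -0.3488 1.9709]
step 4: x^-=[-0.1645, -1.6337, 0.8678]  P^-=[0.8879 -0.1377 1.1317; -0.1377 1.2370 -0.5980; 1.1317 -0.5980 2.6866]  S=[0.6941]  K=[0.8583; -0.2779; 0.7017]  nu=[2.7834]  x^+=[2.2246, -2.4071, 2.8210]  P^+=[0.3765 0.0279 0.7136; 0.0279 1.1834 -0.4627; 0.7136 -0.4627 2.3448]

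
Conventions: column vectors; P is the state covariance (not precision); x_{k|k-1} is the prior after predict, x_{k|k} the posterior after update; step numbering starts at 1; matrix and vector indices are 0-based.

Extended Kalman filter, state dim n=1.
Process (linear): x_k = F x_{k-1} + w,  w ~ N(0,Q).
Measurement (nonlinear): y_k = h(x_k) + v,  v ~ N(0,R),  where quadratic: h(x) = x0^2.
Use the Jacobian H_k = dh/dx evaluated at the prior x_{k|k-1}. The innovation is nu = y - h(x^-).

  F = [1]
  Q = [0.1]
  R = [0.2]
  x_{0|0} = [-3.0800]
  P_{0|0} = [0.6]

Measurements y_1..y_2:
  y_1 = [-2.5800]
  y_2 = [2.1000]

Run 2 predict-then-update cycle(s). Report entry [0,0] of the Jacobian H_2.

step 1: x^-=[-3.0800]  P^-=[0.7000]  H_jac=[-6.1600]  S=[26.7619]  K=[-0.1611]  nu=[-12.0664]  x^+=[-1.1358]  P^+=[0.0052]
step 2: x^-=[-1.1358]  P^-=[0.1052]  H_jac=[-2.2716]  S=[0.7430]  K=[-0.3217]  nu=[0.8099]  x^+=[-1.3964]  P^+=[0.0283]

H_jac[0,0] = -2.2716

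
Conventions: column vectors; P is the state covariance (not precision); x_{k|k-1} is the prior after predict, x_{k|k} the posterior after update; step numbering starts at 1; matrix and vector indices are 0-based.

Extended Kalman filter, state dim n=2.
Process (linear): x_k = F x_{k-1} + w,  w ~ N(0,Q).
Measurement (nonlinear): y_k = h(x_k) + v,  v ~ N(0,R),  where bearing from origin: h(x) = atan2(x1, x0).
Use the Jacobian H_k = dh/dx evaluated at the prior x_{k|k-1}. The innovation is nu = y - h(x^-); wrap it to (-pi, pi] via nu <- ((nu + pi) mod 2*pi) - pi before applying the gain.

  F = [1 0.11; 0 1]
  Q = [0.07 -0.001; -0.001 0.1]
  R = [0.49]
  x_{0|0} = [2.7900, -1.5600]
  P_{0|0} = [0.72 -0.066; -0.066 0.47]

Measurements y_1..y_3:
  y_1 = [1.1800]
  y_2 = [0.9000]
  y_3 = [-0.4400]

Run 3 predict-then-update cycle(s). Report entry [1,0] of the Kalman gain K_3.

K[1,0] = 0.3753

step 1: x^-=[2.6184, -1.5600]  P^-=[0.7812 -0.0153; -0.0153 0.5700]  H_jac=[0.1679 0.2819]  S=[0.5559]  K=[0.2282; 0.2844]  nu=[1.7173]  x^+=[3.0104, -1.0716]  P^+=[0.7522 -0.0514; -0.0514 0.5250]
step 2: x^-=[2.8925, -1.0716]  P^-=[0.8173 0.0054; 0.0054 0.6250]  H_jac=[0.1126 0.3040]  S=[0.5585]  K=[0.1677; 0.3413]  nu=[1.2548]  x^+=[3.1029, -0.6433]  P^+=[0.8015 -0.0266; -0.0266 0.5600]
step 3: x^-=[3.0322, -0.6433]  P^-=[0.8725 0.0340; 0.0340 0.6600]  H_jac=[0.0670 0.3156]  S=[0.5611]  K=[0.1232; 0.3753]  nu=[-0.2309]  x^+=[3.0037, -0.7300]  P^+=[0.8639 0.0080; 0.0080 0.5810]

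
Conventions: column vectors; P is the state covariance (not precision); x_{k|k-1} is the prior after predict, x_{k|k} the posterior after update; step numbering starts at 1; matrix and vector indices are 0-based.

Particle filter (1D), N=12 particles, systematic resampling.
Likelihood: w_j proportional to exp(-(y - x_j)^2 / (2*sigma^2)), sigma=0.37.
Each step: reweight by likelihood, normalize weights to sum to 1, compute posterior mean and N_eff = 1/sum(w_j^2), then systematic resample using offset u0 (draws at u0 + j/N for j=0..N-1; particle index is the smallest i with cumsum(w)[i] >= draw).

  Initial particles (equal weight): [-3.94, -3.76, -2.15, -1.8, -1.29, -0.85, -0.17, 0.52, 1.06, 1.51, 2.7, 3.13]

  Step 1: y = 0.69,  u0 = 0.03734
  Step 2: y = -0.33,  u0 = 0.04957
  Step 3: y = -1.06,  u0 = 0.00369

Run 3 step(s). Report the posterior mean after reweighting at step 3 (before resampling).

post_mean = -0.1693

step 1: w=[0.0000, 0.0000, 0.0000, 0.0000, 0.0000, 0.0001, 0.0404, 0.5422, 0.3655, 0.0517, 0.0000, 0.0000]  mean=0.7405  Neff=2.3152  idx=[6, 7, 7, 7, 7, 7, 7, 8, 8, 8, 8, 9]
step 2: w=[0.6782, 0.0532, 0.0532, 0.0532, 0.0532, 0.0532, 0.0532, 0.0006, 0.0006, 0.0006, 0.0006, 0.0000]  mean=0.0534  Neff=2.0967  idx=[0, 0, 0, 0, 0, 0, 0, 0, 1, 3, 4, 6]
step 3: w=[0.1249, 0.1249, 0.1249, 0.1249, 0.1249, 0.1249, 0.1249, 0.1249, 0.0002, 0.0002, 0.0002, 0.0002]  mean=-0.1693  Neff=8.0158  idx=[0, 0, 1, 2, 2, 3, 4, 4, 5, 6, 6, 7]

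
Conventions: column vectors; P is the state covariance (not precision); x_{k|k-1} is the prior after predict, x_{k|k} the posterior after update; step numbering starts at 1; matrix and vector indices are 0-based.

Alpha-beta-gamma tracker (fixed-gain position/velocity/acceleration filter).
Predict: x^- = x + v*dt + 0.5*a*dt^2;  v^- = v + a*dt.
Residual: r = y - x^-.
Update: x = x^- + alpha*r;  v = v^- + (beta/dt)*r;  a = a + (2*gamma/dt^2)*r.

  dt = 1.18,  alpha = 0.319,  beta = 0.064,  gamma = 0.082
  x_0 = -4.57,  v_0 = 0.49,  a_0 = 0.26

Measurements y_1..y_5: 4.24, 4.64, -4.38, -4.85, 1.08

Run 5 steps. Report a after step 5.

step 1: x_pred=-3.8108  r=8.0508  x^+=-1.2426  v^+=1.2335  a^+=1.2082
step 2: x_pred=1.0541  r=3.5859  x^+=2.1980  v^+=2.8537  a^+=1.6306
step 3: x_pred=6.7005  r=-11.0805  x^+=3.1658  v^+=4.1768  a^+=0.3255
step 4: x_pred=8.3211  r=-13.1711  x^+=4.1195  v^+=3.8465  a^+=-1.2258
step 5: x_pred=7.8050  r=-6.7250  x^+=5.6597  v^+=2.0353  a^+=-2.0179

a_post = -2.0179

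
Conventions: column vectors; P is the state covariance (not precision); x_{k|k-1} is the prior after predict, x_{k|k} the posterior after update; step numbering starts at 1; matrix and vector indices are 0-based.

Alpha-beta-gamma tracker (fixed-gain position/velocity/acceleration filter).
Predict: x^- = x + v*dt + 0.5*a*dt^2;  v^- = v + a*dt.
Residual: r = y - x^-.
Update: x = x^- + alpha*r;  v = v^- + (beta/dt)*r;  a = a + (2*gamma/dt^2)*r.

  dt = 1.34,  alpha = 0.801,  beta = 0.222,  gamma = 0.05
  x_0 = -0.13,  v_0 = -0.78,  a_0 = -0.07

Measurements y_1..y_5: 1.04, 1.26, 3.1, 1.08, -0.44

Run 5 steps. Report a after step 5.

step 1: x_pred=-1.2380  r=2.2780  x^+=0.5867  v^+=-0.4964  a^+=0.0569
step 2: x_pred=-0.0274  r=1.2874  x^+=1.0038  v^+=-0.2069  a^+=0.1286
step 3: x_pred=0.8420  r=2.2580  x^+=2.6507  v^+=0.3395  a^+=0.2543
step 4: x_pred=3.3339  r=-2.2539  x^+=1.5285  v^+=0.3069  a^+=0.1288
step 5: x_pred=2.0553  r=-2.4953  x^+=0.0566  v^+=0.0660  a^+=-0.0102

a_post = -0.0102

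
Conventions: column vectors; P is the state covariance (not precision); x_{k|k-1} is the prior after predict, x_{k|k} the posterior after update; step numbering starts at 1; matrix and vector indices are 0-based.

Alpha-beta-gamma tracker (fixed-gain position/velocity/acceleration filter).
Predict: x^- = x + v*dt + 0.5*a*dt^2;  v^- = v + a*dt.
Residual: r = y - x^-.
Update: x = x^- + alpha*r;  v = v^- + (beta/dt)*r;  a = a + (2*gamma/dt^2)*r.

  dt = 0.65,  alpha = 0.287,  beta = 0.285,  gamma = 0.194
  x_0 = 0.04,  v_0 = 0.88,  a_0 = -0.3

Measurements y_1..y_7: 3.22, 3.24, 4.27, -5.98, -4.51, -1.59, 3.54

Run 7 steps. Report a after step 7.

step 1: x_pred=0.5486  r=2.6714  x^+=1.3153  v^+=1.8563  a^+=2.1532
step 2: x_pred=2.9768  r=0.2632  x^+=3.0523  v^+=3.3713  a^+=2.3950
step 3: x_pred=5.7496  r=-1.4796  x^+=5.3250  v^+=4.2793  a^+=1.0362
step 4: x_pred=8.3254  r=-14.3054  x^+=4.2197  v^+=-1.3196  a^+=-12.1011
step 5: x_pred=0.8057  r=-5.3157  x^+=-0.7199  v^+=-11.5160  a^+=-16.9827
step 6: x_pred=-11.7929  r=10.2029  x^+=-8.8647  v^+=-18.0812  a^+=-7.6129
step 7: x_pred=-22.2257  r=25.7657  x^+=-14.8309  v^+=-11.7323  a^+=16.0488

a_post = 16.0488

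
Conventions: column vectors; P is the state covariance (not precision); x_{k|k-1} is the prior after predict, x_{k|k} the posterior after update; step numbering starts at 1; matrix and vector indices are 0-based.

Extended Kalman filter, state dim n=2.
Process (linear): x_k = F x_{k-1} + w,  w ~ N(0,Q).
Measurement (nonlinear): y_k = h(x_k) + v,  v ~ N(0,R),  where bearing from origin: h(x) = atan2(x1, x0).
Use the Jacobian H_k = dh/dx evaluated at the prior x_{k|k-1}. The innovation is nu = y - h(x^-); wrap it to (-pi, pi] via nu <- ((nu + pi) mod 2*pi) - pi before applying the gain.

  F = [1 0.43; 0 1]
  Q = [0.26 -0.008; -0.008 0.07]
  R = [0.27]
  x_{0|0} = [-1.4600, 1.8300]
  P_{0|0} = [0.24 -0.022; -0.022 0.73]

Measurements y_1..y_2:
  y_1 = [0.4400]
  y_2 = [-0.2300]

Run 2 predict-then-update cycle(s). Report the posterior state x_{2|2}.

x_post = [2.2286, 2.6177]

step 1: x^-=[-0.6731, 1.8300]  P^-=[0.6161 0.2839; 0.2839 0.8000]  H_jac=[-0.4813 -0.1770]  S=[0.4862]  K=[-0.7133; -0.5724]  nu=[-1.4833]  x^+=[0.3849, 2.6790]  P^+=[0.3687 0.0854; 0.0854 0.6407]
step 2: x^-=[1.5368, 2.6790]  P^-=[0.8206 0.3529; 0.3529 0.7107]  H_jac=[-0.2809 0.1611]  S=[0.3212]  K=[-0.5404; 0.0479]  nu=[-1.2800]  x^+=[2.2286, 2.6177]  P^+=[0.7268 0.3612; 0.3612 0.7100]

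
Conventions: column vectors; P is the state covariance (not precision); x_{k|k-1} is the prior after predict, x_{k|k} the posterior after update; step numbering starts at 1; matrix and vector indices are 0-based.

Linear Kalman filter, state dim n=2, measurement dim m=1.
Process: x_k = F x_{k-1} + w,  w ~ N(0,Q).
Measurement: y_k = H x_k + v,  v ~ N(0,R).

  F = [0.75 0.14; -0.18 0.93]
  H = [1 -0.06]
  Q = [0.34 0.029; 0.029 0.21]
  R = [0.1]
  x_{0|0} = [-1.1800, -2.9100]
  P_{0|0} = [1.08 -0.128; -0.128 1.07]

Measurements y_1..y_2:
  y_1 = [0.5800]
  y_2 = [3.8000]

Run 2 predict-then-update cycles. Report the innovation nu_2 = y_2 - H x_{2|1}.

innov = [3.8359]

step 1: x^-=[-1.2924, -2.4939]  P^-=[0.9416 -0.0635; -0.0635 1.2133]  S=[1.0536]  K=[0.8973; -0.1294]  nu=[1.7228]  x^+=[0.2535, -2.7168]  P^+=[0.0933 0.0588; 0.0588 1.1956]
step 2: x^-=[-0.1903, -2.5723]  P^-=[0.4282 0.2116; 0.2116 1.2275]  S=[0.5073]  K=[0.8192; 0.2720]  nu=[3.8359]  x^+=[2.9521, -1.5290]  P^+=[0.0878 0.0986; 0.0986 1.1899]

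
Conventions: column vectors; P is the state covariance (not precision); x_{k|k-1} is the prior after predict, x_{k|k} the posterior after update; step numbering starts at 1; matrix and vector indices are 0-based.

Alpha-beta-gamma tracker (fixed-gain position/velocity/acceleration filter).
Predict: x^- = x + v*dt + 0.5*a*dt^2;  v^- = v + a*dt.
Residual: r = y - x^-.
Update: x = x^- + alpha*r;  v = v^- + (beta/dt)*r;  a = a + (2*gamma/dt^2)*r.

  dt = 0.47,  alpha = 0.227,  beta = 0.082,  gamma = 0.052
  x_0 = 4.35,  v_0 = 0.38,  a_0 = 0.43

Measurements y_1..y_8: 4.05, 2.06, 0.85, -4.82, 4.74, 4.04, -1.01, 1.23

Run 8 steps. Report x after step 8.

x_post = -3.8915

step 1: x_pred=4.5761  r=-0.5261  x^+=4.4567  v^+=0.4903  a^+=0.1823
step 2: x_pred=4.7073  r=-2.6473  x^+=4.1063  v^+=0.1141  a^+=-1.0640
step 3: x_pred=4.0425  r=-3.1925  x^+=3.3178  v^+=-0.9429  a^+=-2.5670
step 4: x_pred=2.5911  r=-7.4111  x^+=0.9088  v^+=-3.4424  a^+=-6.0562
step 5: x_pred=-1.3781  r=6.1181  x^+=0.0107  v^+=-5.2214  a^+=-3.1758
step 6: x_pred=-2.7941  r=6.8341  x^+=-1.2428  v^+=-5.5217  a^+=0.0417
step 7: x_pred=-3.8333  r=2.8233  x^+=-3.1924  v^+=-5.0095  a^+=1.3710
step 8: x_pred=-5.3955  r=6.6255  x^+=-3.8915  v^+=-3.2092  a^+=4.4903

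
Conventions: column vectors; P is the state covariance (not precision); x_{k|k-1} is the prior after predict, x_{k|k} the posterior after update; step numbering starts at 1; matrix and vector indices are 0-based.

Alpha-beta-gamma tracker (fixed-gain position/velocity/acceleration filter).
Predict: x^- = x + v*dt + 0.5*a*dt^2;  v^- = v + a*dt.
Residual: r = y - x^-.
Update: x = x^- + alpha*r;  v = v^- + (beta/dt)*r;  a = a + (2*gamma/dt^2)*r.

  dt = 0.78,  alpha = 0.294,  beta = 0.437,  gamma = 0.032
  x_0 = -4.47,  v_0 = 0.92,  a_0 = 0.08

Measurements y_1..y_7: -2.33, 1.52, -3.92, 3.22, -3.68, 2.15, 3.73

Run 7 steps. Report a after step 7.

a_post = 0.1205

step 1: x_pred=-3.7281  r=1.3981  x^+=-3.3170  v^+=1.7657  a^+=0.2271
step 2: x_pred=-1.8707  r=3.3907  x^+=-0.8739  v^+=3.8425  a^+=0.5838
step 3: x_pred=2.3008  r=-6.2208  x^+=0.4719  v^+=0.8125  a^+=-0.0706
step 4: x_pred=1.0842  r=2.1358  x^+=1.7121  v^+=1.9540  a^+=0.1540
step 5: x_pred=3.2831  r=-6.9631  x^+=1.2360  v^+=-1.8270  a^+=-0.5784
step 6: x_pred=-0.3650  r=2.5150  x^+=0.3744  v^+=-0.8691  a^+=-0.3139
step 7: x_pred=-0.3990  r=4.1290  x^+=0.8149  v^+=1.1994  a^+=0.1205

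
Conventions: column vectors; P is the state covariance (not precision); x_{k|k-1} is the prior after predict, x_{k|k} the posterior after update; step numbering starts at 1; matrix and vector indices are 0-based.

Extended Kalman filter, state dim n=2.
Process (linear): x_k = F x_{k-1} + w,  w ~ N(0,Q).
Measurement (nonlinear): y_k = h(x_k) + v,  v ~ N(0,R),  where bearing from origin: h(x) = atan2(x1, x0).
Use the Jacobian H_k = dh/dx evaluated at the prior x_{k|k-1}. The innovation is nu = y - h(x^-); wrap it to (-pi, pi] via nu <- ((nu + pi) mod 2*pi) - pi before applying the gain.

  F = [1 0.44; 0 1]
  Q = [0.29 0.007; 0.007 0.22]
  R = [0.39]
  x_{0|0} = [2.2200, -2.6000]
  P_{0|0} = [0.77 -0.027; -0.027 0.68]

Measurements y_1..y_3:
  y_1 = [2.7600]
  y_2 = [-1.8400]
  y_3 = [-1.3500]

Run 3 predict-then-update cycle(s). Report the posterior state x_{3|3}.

x_post = [-3.2263, -3.6352]

step 1: x^-=[1.0760, -2.6000]  P^-=[1.1679 0.2792; 0.2792 0.9000]  H_jac=[0.3284 0.1359]  S=[0.5575]  K=[0.7560; 0.3839]  nu=[-2.3448]  x^+=[-0.6966, -3.5001]  P^+=[0.8493 0.1174; 0.1174 0.8179]
step 2: x^-=[-2.2367, -3.5001]  P^-=[1.4009 0.4843; 0.4843 1.0379]  H_jac=[0.2029 -0.1296]  S=[0.4396]  K=[0.5037; -0.0826]  nu=[0.2994]  x^+=[-2.0859, -3.5248]  P^+=[1.2894 0.5026; 0.5026 1.0349]
step 3: x^-=[-3.6368, -3.5248]  P^-=[2.2220 0.9649; 0.9649 1.2549]  H_jac=[0.1374 -0.1418]  S=[0.4196]  K=[0.4017; -0.1080]  nu=[1.0218]  x^+=[-3.2263, -3.6352]  P^+=[2.1543 0.9831; 0.9831 1.2500]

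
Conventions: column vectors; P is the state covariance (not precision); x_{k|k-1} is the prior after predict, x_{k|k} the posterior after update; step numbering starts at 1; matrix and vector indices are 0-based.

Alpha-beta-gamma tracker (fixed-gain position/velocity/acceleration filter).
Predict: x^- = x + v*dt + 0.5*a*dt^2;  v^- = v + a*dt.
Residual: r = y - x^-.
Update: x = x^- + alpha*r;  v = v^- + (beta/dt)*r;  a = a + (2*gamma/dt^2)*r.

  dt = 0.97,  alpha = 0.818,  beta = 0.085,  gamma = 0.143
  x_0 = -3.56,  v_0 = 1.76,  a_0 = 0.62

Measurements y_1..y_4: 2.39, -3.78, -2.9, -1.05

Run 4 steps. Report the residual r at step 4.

resid = -0.2881

step 1: x_pred=-1.5611  r=3.9511  x^+=1.6709  v^+=2.7076  a^+=1.8210
step 2: x_pred=5.1540  r=-8.9340  x^+=-2.1540  v^+=3.6911  a^+=-0.8946
step 3: x_pred=1.0055  r=-3.9055  x^+=-2.1892  v^+=2.4811  a^+=-2.0817
step 4: x_pred=-0.7619  r=-0.2881  x^+=-0.9976  v^+=0.4366  a^+=-2.1693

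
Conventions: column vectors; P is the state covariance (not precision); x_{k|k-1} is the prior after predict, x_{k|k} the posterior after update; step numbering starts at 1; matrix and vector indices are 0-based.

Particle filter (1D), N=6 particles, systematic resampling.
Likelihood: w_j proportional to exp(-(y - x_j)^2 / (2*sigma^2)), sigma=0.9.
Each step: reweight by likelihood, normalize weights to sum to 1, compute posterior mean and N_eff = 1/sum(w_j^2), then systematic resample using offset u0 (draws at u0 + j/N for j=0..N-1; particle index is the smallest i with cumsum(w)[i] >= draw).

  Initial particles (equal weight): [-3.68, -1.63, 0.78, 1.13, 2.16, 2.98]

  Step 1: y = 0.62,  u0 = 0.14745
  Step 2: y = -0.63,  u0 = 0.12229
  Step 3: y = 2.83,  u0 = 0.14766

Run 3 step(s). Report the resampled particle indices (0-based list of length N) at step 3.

step 1: w=[0.0000, 0.0205, 0.4592, 0.3973, 0.1079, 0.0150]  mean=1.0516  Neff=2.6242  idx=[2, 2, 3, 3, 3, 4]
step 2: w=[0.2825, 0.2825, 0.1424, 0.1424, 0.1424, 0.0079]  mean=0.9404  Neff=4.5360  idx=[0, 1, 1, 2, 3, 4]
step 3: w=[0.1026, 0.1026, 0.1026, 0.2307, 0.2307, 0.2307]  mean=1.0223  Neff=5.2279  idx=[1, 3, 3, 4, 5, 5]

resampled_idx = [1, 3, 3, 4, 5, 5]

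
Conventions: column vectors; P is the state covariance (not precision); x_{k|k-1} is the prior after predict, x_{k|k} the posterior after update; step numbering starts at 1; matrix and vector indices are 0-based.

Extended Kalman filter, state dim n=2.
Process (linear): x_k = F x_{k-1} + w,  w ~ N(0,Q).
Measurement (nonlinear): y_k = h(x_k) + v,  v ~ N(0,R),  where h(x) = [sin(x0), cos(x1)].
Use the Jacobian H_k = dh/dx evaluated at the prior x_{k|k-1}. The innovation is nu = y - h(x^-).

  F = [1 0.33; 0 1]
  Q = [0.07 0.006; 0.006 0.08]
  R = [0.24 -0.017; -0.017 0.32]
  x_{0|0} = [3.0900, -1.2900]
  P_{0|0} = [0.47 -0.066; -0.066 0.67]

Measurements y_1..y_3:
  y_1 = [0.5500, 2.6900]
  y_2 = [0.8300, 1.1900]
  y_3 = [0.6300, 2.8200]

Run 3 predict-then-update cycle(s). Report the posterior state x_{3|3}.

x_post = [2.3978, -0.1971]

step 1: x^-=[2.6643, -1.2900]  P^-=[0.5694 0.1611; 0.1611 0.7500]  H_jac=[-0.8882 0.0000; 0.0000 0.9608]  S=[0.6892 -0.1545; -0.1545 1.0124]  K=[-0.7243 0.0424; -0.0498 0.7042]  nu=[0.0906, 2.4129]  x^+=[2.7009, 0.4046]  P^+=[0.1965 0.0269; 0.0269 0.2354]
step 2: x^-=[2.8344, 0.4046]  P^-=[0.3099 0.1106; 0.1106 0.3154]  H_jac=[-0.9532 0.0000; 0.0000 -0.3937]  S=[0.5216 0.0245; 0.0245 0.3689]  K=[-0.5626 -0.0807; -0.1869 -0.3242]  nu=[0.5276, 0.2708]  x^+=[2.5157, 0.2182]  P^+=[0.1402 0.0413; 0.0413 0.2554]
step 3: x^-=[2.5878, 0.2182]  P^-=[0.2653 0.1316; 0.1316 0.3354]  H_jac=[-0.8505 0.0000; 0.0000 -0.2165]  S=[0.4319 0.0072; 0.0072 0.3357]  K=[-0.5212 -0.0736; -0.2556 -0.2108]  nu=[0.1040, 1.8437]  x^+=[2.3978, -0.1971]  P^+=[0.1456 0.0679; 0.0679 0.2915]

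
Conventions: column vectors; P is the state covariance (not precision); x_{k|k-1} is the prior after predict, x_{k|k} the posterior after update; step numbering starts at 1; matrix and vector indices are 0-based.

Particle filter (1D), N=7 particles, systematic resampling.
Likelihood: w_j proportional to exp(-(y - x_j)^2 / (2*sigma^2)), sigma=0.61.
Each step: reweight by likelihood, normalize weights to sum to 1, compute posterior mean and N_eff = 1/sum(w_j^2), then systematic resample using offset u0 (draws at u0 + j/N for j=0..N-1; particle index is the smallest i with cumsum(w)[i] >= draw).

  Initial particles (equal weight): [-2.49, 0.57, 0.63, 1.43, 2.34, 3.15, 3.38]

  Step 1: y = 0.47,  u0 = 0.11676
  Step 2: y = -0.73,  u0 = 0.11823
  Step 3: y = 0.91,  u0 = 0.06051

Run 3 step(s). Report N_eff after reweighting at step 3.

N_eff = 6.9957

step 1: w=[0.0000, 0.4381, 0.4291, 0.1287, 0.0040, 0.0000, 0.0000]  mean=0.7137  Neff=2.5468  idx=[1, 1, 1, 2, 2, 2, 3]
step 2: w=[0.1838, 0.1838, 0.1838, 0.1484, 0.1484, 0.1484, 0.0034]  mean=0.5996  Neff=5.9721  idx=[0, 1, 2, 2, 3, 4, 5]
step 3: w=[0.1398, 0.1398, 0.1398, 0.1398, 0.1470, 0.1470, 0.1470]  mean=0.5965  Neff=6.9957  idx=[0, 1, 2, 3, 4, 5, 6]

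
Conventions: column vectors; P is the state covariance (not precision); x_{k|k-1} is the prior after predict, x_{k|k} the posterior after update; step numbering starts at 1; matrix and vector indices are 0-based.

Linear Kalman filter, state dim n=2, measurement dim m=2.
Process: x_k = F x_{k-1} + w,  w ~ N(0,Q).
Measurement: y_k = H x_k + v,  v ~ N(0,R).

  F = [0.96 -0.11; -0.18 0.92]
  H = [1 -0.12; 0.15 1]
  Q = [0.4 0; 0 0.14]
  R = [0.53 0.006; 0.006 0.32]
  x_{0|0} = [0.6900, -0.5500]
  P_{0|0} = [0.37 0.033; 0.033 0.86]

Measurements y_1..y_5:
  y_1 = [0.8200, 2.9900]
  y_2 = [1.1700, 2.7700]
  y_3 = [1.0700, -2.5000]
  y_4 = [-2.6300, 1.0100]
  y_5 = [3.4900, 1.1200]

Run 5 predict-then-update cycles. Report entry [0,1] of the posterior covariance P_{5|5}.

step 1: x^-=[0.7229, -0.6302]  P^-=[0.7444 -0.1212; -0.1212 0.8690]  S=[1.3160 -0.1056; -0.1056 1.1694]  K=[0.5803 0.0443; -0.1138 0.7173]  nu=[0.0215, 3.5118]  x^+=[0.8908, 1.8863]  P^+=[0.3044 -0.0280; -0.0280 0.2331]
step 2: x^-=[0.6477, 1.5751]  P^-=[0.6893 -0.1015; -0.1015 0.3564]  S=[1.2488 -0.0330; -0.0330 0.6615]  K=[0.5626 0.0310; -0.1020 0.5107]  nu=[0.7113, 1.0978]  x^+=[1.0819, 2.0631]  P^+=[0.2946 -0.0309; -0.0309 0.1674]
step 3: x^-=[0.8116, 1.7034]  P^-=[0.6801 -0.0958; -0.0958 0.3015]  S=[1.2374 -0.0222; -0.0222 0.6081]  K=[0.5594 0.0307; -0.0982 0.4686]  nu=[0.4628, -4.3251]  x^+=[0.9377, -0.3690]  P^+=[0.2930 -0.0308; -0.0308 0.1540]
step 4: x^-=[0.9408, -0.5082]  P^-=[0.6784 -0.0940; -0.0940 0.2900]  S=[1.2351 -0.0193; -0.0193 0.5971]  K=[0.5589 0.0311; -0.0971 0.4590]  nu=[-3.6318, 1.3771]  x^+=[-1.0460, 0.4764]  P^+=[0.2927 -0.0306; -0.0306 0.1509]
step 5: x^-=[-1.0566, 0.6266]  P^-=[0.6781 -0.0935; -0.0935 0.2873]  S=[1.2346 -0.0186; -0.0186 0.5945]  K=[0.5588 0.0313; -0.0968 0.4567]  nu=[4.6218, 0.6519]  x^+=[1.5462, 0.4770]  P^+=[0.2927 -0.0305; -0.0305 0.1501]

P_post[0,1] = -0.0305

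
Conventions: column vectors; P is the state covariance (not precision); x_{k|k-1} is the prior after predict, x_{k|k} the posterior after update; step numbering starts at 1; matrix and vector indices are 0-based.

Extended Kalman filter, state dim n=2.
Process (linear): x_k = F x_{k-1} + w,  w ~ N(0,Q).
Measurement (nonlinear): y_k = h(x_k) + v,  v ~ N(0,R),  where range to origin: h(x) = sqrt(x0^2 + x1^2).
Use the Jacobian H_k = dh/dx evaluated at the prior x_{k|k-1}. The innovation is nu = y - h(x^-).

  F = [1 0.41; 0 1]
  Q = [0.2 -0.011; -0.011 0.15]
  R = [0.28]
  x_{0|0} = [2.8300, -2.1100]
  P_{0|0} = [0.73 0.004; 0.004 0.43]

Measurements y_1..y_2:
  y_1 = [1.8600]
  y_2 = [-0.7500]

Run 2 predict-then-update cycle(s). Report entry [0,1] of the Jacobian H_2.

H_jac[0,1] = -0.9463

step 1: x^-=[1.9649, -2.1100]  P^-=[1.0056 0.1693; 0.1693 0.5800]  H_jac=[0.6815 -0.7318]  S=[0.8888]  K=[0.6316; -0.3478]  nu=[-1.0232]  x^+=[1.3186, -1.7542]  P^+=[0.6510 0.3645; 0.3645 0.4725]
step 2: x^-=[0.5994, -1.7542]  P^-=[1.2293 0.5473; 0.5473 0.6225]  H_jac=[0.3233 -0.9463]  S=[0.6311]  K=[-0.1908; -0.6531]  nu=[-2.6037]  x^+=[1.0961, -0.0538]  P^+=[1.2063 0.4686; 0.4686 0.3534]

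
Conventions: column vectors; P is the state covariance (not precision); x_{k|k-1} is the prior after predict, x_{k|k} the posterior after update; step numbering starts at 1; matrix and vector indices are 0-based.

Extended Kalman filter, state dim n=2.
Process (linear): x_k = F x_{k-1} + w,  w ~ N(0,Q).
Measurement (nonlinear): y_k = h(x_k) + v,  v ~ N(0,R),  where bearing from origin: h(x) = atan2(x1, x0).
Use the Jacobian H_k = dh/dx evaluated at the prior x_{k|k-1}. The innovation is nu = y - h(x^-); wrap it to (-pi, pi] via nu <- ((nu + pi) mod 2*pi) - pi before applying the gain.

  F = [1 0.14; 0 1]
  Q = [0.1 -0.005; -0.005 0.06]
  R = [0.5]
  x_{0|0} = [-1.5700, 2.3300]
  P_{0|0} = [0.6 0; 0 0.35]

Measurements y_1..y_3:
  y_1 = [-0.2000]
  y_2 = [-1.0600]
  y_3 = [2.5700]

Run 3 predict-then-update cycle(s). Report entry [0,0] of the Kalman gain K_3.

step 1: x^-=[-1.2438, 2.3300]  P^-=[0.7069 0.0440; 0.0440 0.4100]  H_jac=[-0.3340 -0.1783]  S=[0.5971]  K=[-0.4085; -0.1470]  nu=[-2.2611]  x^+=[-0.3201, 2.6625]  P^+=[0.6072 0.0081; 0.0081 0.3971]
step 2: x^-=[0.0527, 2.6625]  P^-=[0.7173 0.0587; 0.0587 0.4571]  H_jac=[-0.3754 0.0074]  S=[0.6008]  K=[-0.4475; -0.0310]  nu=[-2.6110]  x^+=[1.2211, 2.7435]  P^+=[0.5970 0.0504; 0.0504 0.4565]
step 3: x^-=[1.6052, 2.7435]  P^-=[0.7200 0.1093; 0.1093 0.5165]  H_jac=[-0.2715 0.1589]  S=[0.5567]  K=[-0.3200; 0.0941]  nu=[1.5286]  x^+=[1.1160, 2.8874]  P^+=[0.6630 0.1261; 0.1261 0.5116]

K[0,0] = -0.3200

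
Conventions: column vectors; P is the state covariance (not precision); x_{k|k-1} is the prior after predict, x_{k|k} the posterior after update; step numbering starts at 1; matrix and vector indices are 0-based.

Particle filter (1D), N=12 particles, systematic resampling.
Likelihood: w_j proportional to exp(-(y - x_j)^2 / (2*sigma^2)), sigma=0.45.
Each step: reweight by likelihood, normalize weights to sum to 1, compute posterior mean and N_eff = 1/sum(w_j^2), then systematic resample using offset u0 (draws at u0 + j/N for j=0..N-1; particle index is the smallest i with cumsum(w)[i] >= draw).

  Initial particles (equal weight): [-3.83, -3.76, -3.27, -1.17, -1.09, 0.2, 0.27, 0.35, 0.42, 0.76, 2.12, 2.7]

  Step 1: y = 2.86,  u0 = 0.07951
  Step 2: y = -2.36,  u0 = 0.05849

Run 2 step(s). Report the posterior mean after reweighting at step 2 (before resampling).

post_mean = 2.1200

step 1: w=[0.0000, 0.0000, 0.0000, 0.0000, 0.0000, 0.0000, 0.0000, 0.0000, 0.0000, 0.0000, 0.2160, 0.7839]  mean=2.5747  Neff=1.5123  idx=[10, 10, 11, 11, 11, 11, 11, 11, 11, 11, 11, 11]
step 2: w=[0.5000, 0.5000, 0.0000, 0.0000, 0.0000, 0.0000, 0.0000, 0.0000, 0.0000, 0.0000, 0.0000, 0.0000]  mean=2.1200  Neff=2.0000  idx=[0, 0, 0, 0, 0, 0, 1, 1, 1, 1, 1, 1]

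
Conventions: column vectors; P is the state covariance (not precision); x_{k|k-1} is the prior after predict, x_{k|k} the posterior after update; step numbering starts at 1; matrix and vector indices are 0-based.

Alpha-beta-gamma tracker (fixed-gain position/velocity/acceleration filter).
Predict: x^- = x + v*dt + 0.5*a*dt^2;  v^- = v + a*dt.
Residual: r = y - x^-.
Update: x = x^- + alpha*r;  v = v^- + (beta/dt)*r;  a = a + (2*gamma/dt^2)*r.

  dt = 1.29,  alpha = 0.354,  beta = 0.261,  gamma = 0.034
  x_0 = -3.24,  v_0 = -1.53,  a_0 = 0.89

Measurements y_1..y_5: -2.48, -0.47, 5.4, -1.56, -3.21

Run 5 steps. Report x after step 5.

x_post = 5.5809

step 1: x_pred=-4.4732  r=1.9932  x^+=-3.7676  v^+=0.0214  a^+=0.9714
step 2: x_pred=-2.9317  r=2.4617  x^+=-2.0603  v^+=1.7726  a^+=1.0720
step 3: x_pred=1.1184  r=4.2816  x^+=2.6341  v^+=4.0218  a^+=1.2470
step 4: x_pred=8.8598  r=-10.4198  x^+=5.1712  v^+=3.5223  a^+=0.8212
step 5: x_pred=10.3982  r=-13.6082  x^+=5.5809  v^+=1.8283  a^+=0.2651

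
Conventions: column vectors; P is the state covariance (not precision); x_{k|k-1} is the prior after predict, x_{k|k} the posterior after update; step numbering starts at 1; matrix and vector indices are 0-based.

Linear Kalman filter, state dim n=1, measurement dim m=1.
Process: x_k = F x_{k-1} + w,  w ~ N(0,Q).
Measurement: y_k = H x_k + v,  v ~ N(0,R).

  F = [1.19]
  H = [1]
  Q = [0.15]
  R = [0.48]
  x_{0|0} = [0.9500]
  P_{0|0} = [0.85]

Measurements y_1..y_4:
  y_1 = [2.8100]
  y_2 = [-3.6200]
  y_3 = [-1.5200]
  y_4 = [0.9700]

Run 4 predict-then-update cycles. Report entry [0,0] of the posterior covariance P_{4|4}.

P_post[0,0] = 0.2473

step 1: x^-=[1.1305]  P^-=[1.3537]  S=[1.8337]  K=[0.7382]  nu=[1.6795]  x^+=[2.3704]  P^+=[0.3544]
step 2: x^-=[2.8207]  P^-=[0.6518]  S=[1.1318]  K=[0.5759]  nu=[-6.4407]  x^+=[-0.8885]  P^+=[0.2764]
step 3: x^-=[-1.0573]  P^-=[0.5415]  S=[1.0215]  K=[0.5301]  nu=[-0.4627]  x^+=[-1.3026]  P^+=[0.2544]
step 4: x^-=[-1.5500]  P^-=[0.5103]  S=[0.9903]  K=[0.5153]  nu=[2.5200]  x^+=[-0.2515]  P^+=[0.2473]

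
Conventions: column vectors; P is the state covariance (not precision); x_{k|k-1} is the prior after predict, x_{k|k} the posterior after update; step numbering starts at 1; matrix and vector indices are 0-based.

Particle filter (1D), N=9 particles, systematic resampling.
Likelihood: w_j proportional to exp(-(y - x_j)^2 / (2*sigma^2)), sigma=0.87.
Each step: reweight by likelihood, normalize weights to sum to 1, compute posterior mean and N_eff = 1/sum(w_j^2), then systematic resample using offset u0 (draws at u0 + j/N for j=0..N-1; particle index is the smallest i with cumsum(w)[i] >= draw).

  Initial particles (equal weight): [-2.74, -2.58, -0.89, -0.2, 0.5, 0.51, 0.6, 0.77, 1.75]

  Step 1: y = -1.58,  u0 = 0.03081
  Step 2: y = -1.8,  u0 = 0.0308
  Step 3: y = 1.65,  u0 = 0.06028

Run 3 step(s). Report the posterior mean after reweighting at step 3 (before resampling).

step 1: w=[0.1934, 0.2431, 0.3436, 0.1337, 0.0270, 0.0263, 0.0204, 0.0123, 0.0003]  mean=-1.4405  Neff=4.2663  idx=[0, 0, 1, 1, 2, 2, 2, 3, 4]
step 2: w=[0.1267, 0.1267, 0.1519, 0.1519, 0.1314, 0.1314, 0.1314, 0.0418, 0.0069]  mean=-1.8336  Neff=7.5865  idx=[0, 1, 1, 2, 3, 4, 5, 5, 6]
step 3: w=[0.0001, 0.0001, 0.0001, 0.0001, 0.0001, 0.2499, 0.2499, 0.2499, 0.2499]  mean=-0.8907  Neff=4.0033  idx=[5, 5, 6, 6, 7, 7, 7, 8, 8]

post_mean = -0.8907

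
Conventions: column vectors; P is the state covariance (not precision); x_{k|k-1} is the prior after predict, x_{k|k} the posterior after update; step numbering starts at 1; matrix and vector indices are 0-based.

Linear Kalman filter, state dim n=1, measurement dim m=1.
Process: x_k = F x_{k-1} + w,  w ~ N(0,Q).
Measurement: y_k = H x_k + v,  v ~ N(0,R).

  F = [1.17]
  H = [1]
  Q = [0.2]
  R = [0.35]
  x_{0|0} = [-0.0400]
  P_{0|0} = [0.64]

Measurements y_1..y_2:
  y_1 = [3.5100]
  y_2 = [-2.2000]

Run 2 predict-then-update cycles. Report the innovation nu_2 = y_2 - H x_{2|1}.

step 1: x^-=[-0.0468]  P^-=[1.0761]  S=[1.4261]  K=[0.7546]  nu=[3.5568]  x^+=[2.6371]  P^+=[0.2641]
step 2: x^-=[3.0854]  P^-=[0.5615]  S=[0.9115]  K=[0.6160]  nu=[-5.2854]  x^+=[-0.1706]  P^+=[0.2156]

innov = [-5.2854]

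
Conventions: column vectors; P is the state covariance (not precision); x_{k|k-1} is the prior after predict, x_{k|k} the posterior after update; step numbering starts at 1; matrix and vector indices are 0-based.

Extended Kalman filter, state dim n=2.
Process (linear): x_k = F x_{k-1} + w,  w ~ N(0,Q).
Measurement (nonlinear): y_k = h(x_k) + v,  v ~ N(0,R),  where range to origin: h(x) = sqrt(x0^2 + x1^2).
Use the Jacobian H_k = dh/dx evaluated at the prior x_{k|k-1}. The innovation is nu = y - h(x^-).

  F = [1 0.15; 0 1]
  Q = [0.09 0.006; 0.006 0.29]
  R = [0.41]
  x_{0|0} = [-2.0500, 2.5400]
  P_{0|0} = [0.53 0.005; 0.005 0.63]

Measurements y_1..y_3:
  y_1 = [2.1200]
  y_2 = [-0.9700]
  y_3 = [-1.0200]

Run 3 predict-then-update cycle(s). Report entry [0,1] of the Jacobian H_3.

H_jac[0,1] = 0.1875

step 1: x^-=[-1.6690, 2.5400]  P^-=[0.6357 0.1055; 0.1055 0.9200]  H_jac=[-0.5491 0.8357]  S=[1.1474]  K=[-0.2274; 0.6196]  nu=[-0.9193]  x^+=[-1.4600, 1.9704]  P^+=[0.5763 0.2672; 0.2672 0.4795]
step 2: x^-=[-1.1644, 1.9704]  P^-=[0.7573 0.3451; 0.3451 0.7695]  H_jac=[-0.5087 0.8609]  S=[0.8741]  K=[-0.1009; 0.5571]  nu=[-3.2588]  x^+=[-0.8356, 0.1550]  P^+=[0.7484 0.3942; 0.3942 0.4983]
step 3: x^-=[-0.8124, 0.1550]  P^-=[0.9679 0.4749; 0.4749 0.7883]  H_jac=[-0.9823 0.1875]  S=[1.1966]  K=[-0.7201; -0.2664]  nu=[-1.8470]  x^+=[0.5176, 0.6471]  P^+=[0.3474 0.2454; 0.2454 0.7033]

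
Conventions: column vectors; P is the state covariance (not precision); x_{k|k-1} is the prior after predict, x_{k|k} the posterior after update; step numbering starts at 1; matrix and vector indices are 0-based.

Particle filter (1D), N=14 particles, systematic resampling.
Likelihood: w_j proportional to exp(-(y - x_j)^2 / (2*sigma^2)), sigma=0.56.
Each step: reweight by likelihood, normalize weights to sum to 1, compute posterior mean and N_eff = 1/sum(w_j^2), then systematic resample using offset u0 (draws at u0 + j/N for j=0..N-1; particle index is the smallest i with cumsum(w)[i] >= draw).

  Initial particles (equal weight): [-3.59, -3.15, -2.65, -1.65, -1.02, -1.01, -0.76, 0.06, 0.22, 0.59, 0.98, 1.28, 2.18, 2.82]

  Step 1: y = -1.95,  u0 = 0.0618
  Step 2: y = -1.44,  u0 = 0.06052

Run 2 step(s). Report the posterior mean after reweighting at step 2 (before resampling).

post_mean = -1.4221

step 1: w=[0.0067, 0.0493, 0.2243, 0.4243, 0.1234, 0.1197, 0.0512, 0.0008, 0.0003, 0.0000, 0.0000, 0.0000, 0.0000, 0.0000]  mean=-1.7595  Neff=3.7735  idx=[2, 2, 2, 2, 3, 3, 3, 3, 3, 4, 4, 5, 5, 6]
step 2: w=[0.0114, 0.0114, 0.0114, 0.0114, 0.1093, 0.1093, 0.1093, 0.1093, 0.1093, 0.0885, 0.0885, 0.0873, 0.0873, 0.0561]  mean=-1.4221  Neff=10.5966  idx=[4, 4, 5, 6, 6, 7, 8, 8, 9, 10, 11, 11, 12, 13]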